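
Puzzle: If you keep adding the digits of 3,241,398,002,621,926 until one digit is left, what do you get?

4

3+2+4+1+3+9+8+0+0+2+6+2+1+9+2+6 = 58
5+8 = 13
1+3 = 4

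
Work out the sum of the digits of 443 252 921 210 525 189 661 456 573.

4+4+3+2+5+2+9+2+1+2+1+0+5+2+5+1+8+9+6+6+1+4+5+6+5+7+3 = 108

108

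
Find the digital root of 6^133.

9

The digital root of n equals n mod 9 (or 9 when 9 | n), so we need 6^133 mod 9.
6^133 ≡ 0 (mod 9), so the digital root is 9.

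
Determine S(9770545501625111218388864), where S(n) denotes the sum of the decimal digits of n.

107

9+7+7+0+5+4+5+5+0+1+6+2+5+1+1+1+2+1+8+3+8+8+8+6+4 = 107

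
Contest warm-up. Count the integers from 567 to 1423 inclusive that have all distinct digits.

The integers in [567, 1423] that have all distinct digits: 567, 568, 569, 570, 571, 572, …, 1420, 1423.
492 qualify.

492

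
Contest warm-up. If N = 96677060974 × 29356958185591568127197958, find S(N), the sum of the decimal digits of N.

96677060974 × 29356958185591568127197958 = 2838144436519604440093391973334291092
Sum of its 37 digits: 153.

153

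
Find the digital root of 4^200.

7

The digital root of n equals n mod 9 (or 9 when 9 | n), so we need 4^200 mod 9.
4^200 ≡ 7 (mod 9), so the digital root is 7.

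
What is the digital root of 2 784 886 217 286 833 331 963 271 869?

2+7+8+4+8+8+6+2+1+7+2+8+6+8+3+3+3+3+1+9+6+3+2+7+1+8+6+9 = 141
1+4+1 = 6
(Equivalently, 2 784 886 217 286 833 331 963 271 869 mod 9 = 6.)

6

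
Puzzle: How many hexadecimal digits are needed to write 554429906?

554429906 in base 16 is 210BEDD2, which has 8 digits.

8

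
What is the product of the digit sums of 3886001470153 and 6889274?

2024

S(3886001470153) = 3+8+8+6+0+0+1+4+7+0+1+5+3 = 46.
S(6889274) = 6+8+8+9+2+7+4 = 44.
46 · 44 = 2024.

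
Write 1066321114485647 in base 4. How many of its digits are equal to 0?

7

1066321114485647 in base 4 is 3302131000323033231032033.
The digit 0 appears 7 times.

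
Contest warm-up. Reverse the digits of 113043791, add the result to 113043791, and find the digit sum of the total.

Reversal of 113043791 is 197340311; 113043791 + 197340311 = 310384102.
Digit sum of 310384102: 3+1+0+3+8+4+1+0+2 = 22.

22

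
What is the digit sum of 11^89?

410

11^89 = 483002055622570383664267456364574754071181656407158782767949026586725305877021836781302416491
Sum of its 93 digits: 410.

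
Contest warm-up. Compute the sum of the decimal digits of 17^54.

325

17^54 = 2781261054089634417978685260068829533776361098661640987380359813729
Sum of its 67 digits: 325.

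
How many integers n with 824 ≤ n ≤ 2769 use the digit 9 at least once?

528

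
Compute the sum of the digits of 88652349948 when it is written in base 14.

71

88652349948 in base 14 is 440DD359C8.
Digit sum: 4+4+0+13+13+3+5+9+12+8 = 71.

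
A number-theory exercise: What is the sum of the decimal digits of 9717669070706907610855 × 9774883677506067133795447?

9717669070706907610855 × 9774883677506067133795447 = 94989084782658502990278917241042867067046777185
Sum of its 47 digits: 238.

238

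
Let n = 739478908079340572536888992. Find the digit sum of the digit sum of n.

6

First digit sum: 150.
1+5+0 = 6.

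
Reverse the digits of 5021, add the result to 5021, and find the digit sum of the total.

Reversal of 5021 is 1205; 5021 + 1205 = 6226.
Digit sum of 6226: 6+2+2+6 = 16.

16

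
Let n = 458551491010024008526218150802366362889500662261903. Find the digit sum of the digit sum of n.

First digit sum: 188.
1+8+8 = 17.

17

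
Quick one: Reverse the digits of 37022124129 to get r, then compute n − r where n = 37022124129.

-55119997944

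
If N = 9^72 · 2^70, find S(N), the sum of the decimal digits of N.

441

9^72 · 2^70 = 599184232091083993376941282360994867836126495886954864290523592143973141851191889356652544
Sum of its 90 digits: 441.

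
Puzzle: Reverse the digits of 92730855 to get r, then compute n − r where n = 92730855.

36927126

Reverse of 92730855 is 55803729.
92730855 − 55803729 = 36927126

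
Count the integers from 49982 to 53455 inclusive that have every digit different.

The integers in [49982, 53455] that have every digit different: 50123, 50124, 50126, 50127, 50128, 50129, …, 53428, 53429.
1152 qualify.

1152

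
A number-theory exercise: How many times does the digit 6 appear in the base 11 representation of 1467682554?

2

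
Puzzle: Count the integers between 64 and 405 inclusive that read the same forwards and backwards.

35

The integers in [64, 405] that read the same forwards and backwards: 66, 77, 88, 99, 101, 111, …, 393, 404.
35 qualify.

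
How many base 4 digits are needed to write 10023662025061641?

27

10023662025061641 in base 4 is 203213013132232112203110021, which has 27 digits.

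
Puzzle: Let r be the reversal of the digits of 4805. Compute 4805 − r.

-279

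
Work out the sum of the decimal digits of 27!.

27! = 10888869450418352160768000000
Sum of its 29 digits: 108.

108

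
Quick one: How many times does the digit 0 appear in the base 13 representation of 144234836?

1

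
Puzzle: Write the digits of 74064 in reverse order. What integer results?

46047

Reversing 74064 gives 46047.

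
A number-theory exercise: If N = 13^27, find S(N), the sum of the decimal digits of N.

118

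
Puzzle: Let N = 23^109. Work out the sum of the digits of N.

635

23^109 = 26812303450733693503621576264539668870026778091579770374980250996291755981406057466053716000120721093802383999645322975643003150920956174232521249463
Sum of its 149 digits: 635.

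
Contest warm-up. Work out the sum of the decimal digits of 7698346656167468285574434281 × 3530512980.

198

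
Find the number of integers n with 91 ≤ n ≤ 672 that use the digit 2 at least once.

The integers in [91, 672] that use the digit 2 at least once: 92, 102, 112, 120, 121, 122, …, 662, 672.
194 qualify.

194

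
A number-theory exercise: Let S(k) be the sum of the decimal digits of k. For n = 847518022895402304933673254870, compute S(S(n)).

12

First digit sum: 129.
1+2+9 = 12.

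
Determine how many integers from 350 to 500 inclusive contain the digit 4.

105

The integers in [350, 500] that contain the digit 4: 354, 364, 374, 384, 394, 400, …, 498, 499.
105 qualify.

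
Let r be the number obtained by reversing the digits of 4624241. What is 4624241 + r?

Reverse of 4624241 is 1424264.
4624241 + 1424264 = 6048505

6048505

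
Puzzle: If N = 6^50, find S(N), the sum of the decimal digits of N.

6^50 = 808281277464764060643139600456536293376
Sum of its 39 digits: 171.

171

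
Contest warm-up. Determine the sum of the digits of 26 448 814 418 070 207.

2+6+4+4+8+8+1+4+4+1+8+0+7+0+2+0+7 = 66

66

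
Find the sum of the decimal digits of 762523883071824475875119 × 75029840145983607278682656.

762523883071824475875119 × 75029840145983607278682656 = 57212045054373686019967396607983836876919087236064
Sum of its 50 digits: 244.

244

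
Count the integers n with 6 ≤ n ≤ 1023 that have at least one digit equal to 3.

273

The integers in [6, 1023] that have at least one digit equal to 3: 13, 23, 30, 31, 32, 33, …, 1013, 1023.
273 qualify.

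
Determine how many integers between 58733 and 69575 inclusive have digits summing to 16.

288

The integers in [58733, 69575] that have digits summing to 16: 59002, 59011, 59020, 59101, 59110, 59200, …, 69010, 69100.
288 qualify.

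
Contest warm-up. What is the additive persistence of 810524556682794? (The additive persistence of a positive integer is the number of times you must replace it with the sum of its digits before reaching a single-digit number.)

2

810524556682794 → 72 → 9 (2 steps)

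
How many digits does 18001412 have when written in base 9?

18001412 in base 9 is 36776258, which has 8 digits.

8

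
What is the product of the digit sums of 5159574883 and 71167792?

2200

S(5159574883) = 5+1+5+9+5+7+4+8+8+3 = 55.
S(71167792) = 7+1+1+6+7+7+9+2 = 40.
55 · 40 = 2200.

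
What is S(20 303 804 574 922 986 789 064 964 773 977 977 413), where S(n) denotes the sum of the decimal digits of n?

196

2+0+3+0+3+8+0+4+5+7+4+9+2+2+9+8+6+7+8+9+0+6+4+9+6+4+7+7+3+9+7+7+9+7+7+4+1+3 = 196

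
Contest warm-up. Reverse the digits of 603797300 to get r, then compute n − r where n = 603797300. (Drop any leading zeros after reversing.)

Reverse of 603797300 is 3797306.
603797300 − 3797306 = 599999994

599999994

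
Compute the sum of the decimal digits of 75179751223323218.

68

7+5+1+7+9+7+5+1+2+2+3+3+2+3+2+1+8 = 68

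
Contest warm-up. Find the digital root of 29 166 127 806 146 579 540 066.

2

2+9+1+6+6+1+2+7+8+0+6+1+4+6+5+7+9+5+4+0+0+6+6 = 101
1+0+1 = 2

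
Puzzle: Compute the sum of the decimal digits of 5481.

18

5+4+8+1 = 18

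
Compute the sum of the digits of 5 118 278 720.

41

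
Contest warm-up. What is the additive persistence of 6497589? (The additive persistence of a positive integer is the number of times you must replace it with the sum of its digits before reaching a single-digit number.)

3

6497589 → 48 → 12 → 3 (3 steps)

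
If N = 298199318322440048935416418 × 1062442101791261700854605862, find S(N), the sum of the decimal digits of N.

215

298199318322440048935416418 × 1062442101791261700854605862 = 316819510511214700846984579201296275078364330233842316
Sum of its 54 digits: 215.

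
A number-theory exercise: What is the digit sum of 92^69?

92^69 = 3172196538180953776101702689541915519062520790937997367237753132707071161014067402852882678926338792524801755340608549988982830527414272
Sum of its 136 digits: 611.

611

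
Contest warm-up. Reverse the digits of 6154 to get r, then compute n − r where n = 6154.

1638

Reverse of 6154 is 4516.
6154 − 4516 = 1638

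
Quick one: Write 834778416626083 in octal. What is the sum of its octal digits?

83

834778416626083 in base 8 is 27563477677234643.
Digit sum: 2+7+5+6+3+4+7+7+6+7+7+2+3+4+6+4+3 = 83.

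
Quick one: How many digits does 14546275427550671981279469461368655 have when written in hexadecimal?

29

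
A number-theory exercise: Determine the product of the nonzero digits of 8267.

672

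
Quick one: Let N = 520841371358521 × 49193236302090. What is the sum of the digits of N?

123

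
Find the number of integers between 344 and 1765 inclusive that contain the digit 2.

349

The integers in [344, 1765] that contain the digit 2: 352, 362, 372, 382, 392, 402, …, 1752, 1762.
349 qualify.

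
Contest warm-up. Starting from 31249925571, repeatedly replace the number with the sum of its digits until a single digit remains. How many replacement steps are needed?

3

31249925571 → 48 → 12 → 3 (3 steps)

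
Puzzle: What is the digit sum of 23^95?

596

23^95 = 2312833779424595518571890371063157173566902766648913627905937923013492798401100027166418903292964157477852965912389583783760471207
Sum of its 130 digits: 596.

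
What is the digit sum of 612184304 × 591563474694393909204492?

144

612184304 × 591563474694393909204492 = 362145874027609148008191128693568
Sum of its 33 digits: 144.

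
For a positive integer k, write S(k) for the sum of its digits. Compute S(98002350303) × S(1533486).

990

S(98002350303) = 9+8+0+0+2+3+5+0+3+0+3 = 33.
S(1533486) = 1+5+3+3+4+8+6 = 30.
33 · 30 = 990.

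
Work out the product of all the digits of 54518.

800

5×4×5×1×8 = 800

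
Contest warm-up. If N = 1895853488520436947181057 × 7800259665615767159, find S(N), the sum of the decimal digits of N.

200

1895853488520436947181057 × 7800259665615767159 = 14788149498422909163778602941570217527507063
Sum of its 44 digits: 200.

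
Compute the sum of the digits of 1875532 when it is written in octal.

22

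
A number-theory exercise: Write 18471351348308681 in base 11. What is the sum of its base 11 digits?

18471351348308681 in base 11 is 44705A6129A90699.
Digit sum: 4+4+7+0+5+10+6+1+2+9+10+9+0+6+9+9 = 91.

91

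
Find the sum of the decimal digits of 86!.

495

86! = 24227095383672732381765523203441259715284870552429381750838764496720162249742450276789464634901319465571660595200000000000000000000
Sum of its 131 digits: 495.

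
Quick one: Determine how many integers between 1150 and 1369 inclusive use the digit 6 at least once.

49

The integers in [1150, 1369] that use the digit 6 at least once: 1156, 1160, 1161, 1162, 1163, 1164, …, 1368, 1369.
49 qualify.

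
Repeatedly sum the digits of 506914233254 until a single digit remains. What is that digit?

8

5+0+6+9+1+4+2+3+3+2+5+4 = 44
4+4 = 8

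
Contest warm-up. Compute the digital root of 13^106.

The digital root of n equals n mod 9 (or 9 when 9 | n), so we need 13^106 mod 9.
13^106 ≡ 4 (mod 9), so the digital root is 4.

4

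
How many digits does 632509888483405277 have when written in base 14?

16

632509888483405277 in base 14 is 40CC809D36D415C9, which has 16 digits.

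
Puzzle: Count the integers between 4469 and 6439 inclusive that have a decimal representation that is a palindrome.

19

The integers in [4469, 6439] that have a decimal representation that is a palindrome: 4554, 4664, 4774, 4884, 4994, 5005, …, 6226, 6336.
19 qualify.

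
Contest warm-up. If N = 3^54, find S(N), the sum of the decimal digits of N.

108

3^54 = 58149737003040059690390169
Sum of its 26 digits: 108.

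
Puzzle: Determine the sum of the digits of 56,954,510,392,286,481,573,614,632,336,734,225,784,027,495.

196

5+6+9+5+4+5+1+0+3+9+2+2+8+6+4+8+1+5+7+3+6+1+4+6+3+2+3+3+6+7+3+4+2+2+5+7+8+4+0+2+7+4+9+5 = 196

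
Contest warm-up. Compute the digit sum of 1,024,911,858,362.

50

1+0+2+4+9+1+1+8+5+8+3+6+2 = 50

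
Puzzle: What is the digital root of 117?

1+1+7 = 9

9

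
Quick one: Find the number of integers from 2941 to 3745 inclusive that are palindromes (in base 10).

8

The integers in [2941, 3745] that are palindromes (in base 10): 2992, 3003, 3113, 3223, 3333, 3443, 3553, 3663.
8 qualify.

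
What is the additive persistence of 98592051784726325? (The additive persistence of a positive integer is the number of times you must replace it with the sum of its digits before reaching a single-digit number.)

3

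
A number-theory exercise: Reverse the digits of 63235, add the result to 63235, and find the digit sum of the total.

20

Reversal of 63235 is 53236; 63235 + 53236 = 116471.
Digit sum of 116471: 1+1+6+4+7+1 = 20.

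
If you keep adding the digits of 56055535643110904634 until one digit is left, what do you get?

5+6+0+5+5+5+3+5+6+4+3+1+1+0+9+0+4+6+3+4 = 75
7+5 = 12
1+2 = 3

3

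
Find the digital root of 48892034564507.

4+8+8+9+2+0+3+4+5+6+4+5+0+7 = 65
6+5 = 11
1+1 = 2

2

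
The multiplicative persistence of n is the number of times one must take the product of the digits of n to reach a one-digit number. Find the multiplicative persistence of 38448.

2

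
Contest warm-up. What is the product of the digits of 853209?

0

8×5×3×2×0×9 = 0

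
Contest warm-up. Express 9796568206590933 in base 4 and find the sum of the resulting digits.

9796568206590933 in base 4 is 202303132311013332030033111.
Digit sum: 2+0+2+3+0+3+1+3+2+3+1+1+0+1+3+3+3+2+0+3+0+0+3+3+1+1+1 = 45.

45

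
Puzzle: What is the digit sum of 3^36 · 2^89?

207

3^36 · 2^89 = 92904079358045958357823561008358249098903552
Sum of its 44 digits: 207.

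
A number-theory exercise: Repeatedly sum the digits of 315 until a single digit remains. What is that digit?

9

3+1+5 = 9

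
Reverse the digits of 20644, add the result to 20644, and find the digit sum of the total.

Reversal of 20644 is 44602; 20644 + 44602 = 65246.
Digit sum of 65246: 6+5+2+4+6 = 23.

23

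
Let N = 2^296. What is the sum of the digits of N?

2^296 = 127314748520905380391777855525586135065716774604121015664758778084648831235208544136462336
Sum of its 90 digits: 391.

391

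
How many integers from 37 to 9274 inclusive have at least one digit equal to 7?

3215

The integers in [37, 9274] that have at least one digit equal to 7: 37, 47, 57, 67, 70, 71, …, 9273, 9274.
3215 qualify.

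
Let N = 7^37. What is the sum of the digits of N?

7^37 = 18562115921017574302453163671207
Sum of its 32 digits: 115.

115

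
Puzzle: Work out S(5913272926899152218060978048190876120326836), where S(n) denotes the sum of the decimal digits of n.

195

5+9+1+3+2+7+2+9+2+6+8+9+9+1+5+2+2+1+8+0+6+0+9+7+8+0+4+8+1+9+0+8+7+6+1+2+0+3+2+6+8+3+6 = 195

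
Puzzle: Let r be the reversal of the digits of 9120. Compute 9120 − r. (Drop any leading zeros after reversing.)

8901

Reverse of 9120 is 219.
9120 − 219 = 8901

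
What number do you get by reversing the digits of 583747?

747385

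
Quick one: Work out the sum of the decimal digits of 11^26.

11^26 = 1191817653772720942460132761
Sum of its 28 digits: 112.

112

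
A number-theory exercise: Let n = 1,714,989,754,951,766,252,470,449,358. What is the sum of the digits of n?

142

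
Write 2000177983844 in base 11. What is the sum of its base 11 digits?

64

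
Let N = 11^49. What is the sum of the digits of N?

218

11^49 = 1067189571633593786424240872639621090354383081702091
Sum of its 52 digits: 218.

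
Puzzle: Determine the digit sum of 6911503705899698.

6+9+1+1+5+0+3+7+0+5+8+9+9+6+9+8 = 86

86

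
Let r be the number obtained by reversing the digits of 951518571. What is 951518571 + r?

1127333730

Reverse of 951518571 is 175815159.
951518571 + 175815159 = 1127333730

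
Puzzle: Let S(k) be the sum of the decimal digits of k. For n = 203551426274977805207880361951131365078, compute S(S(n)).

8

First digit sum: 161.
1+6+1 = 8.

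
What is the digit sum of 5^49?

5^49 = 17763568394002504646778106689453125
Sum of its 35 digits: 158.

158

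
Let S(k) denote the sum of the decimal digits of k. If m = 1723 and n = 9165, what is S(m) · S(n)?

273

S(1723) = 1+7+2+3 = 13.
S(9165) = 9+1+6+5 = 21.
13 · 21 = 273.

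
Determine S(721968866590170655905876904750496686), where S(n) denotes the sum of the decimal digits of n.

7+2+1+9+6+8+8+6+6+5+9+0+1+7+0+6+5+5+9+0+5+8+7+6+9+0+4+7+5+0+4+9+6+6+8+6 = 190

190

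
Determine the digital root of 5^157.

5

The digital root of n equals n mod 9 (or 9 when 9 | n), so we need 5^157 mod 9.
5^157 ≡ 5 (mod 9), so the digital root is 5.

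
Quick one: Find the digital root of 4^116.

7

The digital root of n equals n mod 9 (or 9 when 9 | n), so we need 4^116 mod 9.
4^116 ≡ 7 (mod 9), so the digital root is 7.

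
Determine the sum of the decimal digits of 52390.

5+2+3+9+0 = 19

19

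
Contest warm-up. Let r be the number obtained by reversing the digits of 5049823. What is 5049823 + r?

Reverse of 5049823 is 3289405.
5049823 + 3289405 = 8339228

8339228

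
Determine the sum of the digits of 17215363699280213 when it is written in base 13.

17215363699280213 in base 13 is 44ABC0AA5A0607C.
Digit sum: 4+4+10+11+12+0+10+10+5+10+0+6+0+7+12 = 101.

101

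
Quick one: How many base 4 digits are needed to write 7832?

7832 in base 4 is 1322120, which has 7 digits.

7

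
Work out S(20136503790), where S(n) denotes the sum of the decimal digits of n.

36

2+0+1+3+6+5+0+3+7+9+0 = 36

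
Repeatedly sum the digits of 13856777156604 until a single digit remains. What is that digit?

1+3+8+5+6+7+7+7+1+5+6+6+0+4 = 66
6+6 = 12
1+2 = 3

3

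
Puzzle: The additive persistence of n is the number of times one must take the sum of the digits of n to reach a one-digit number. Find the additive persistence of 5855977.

3

5855977 → 46 → 10 → 1 (3 steps)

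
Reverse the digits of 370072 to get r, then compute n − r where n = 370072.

Reverse of 370072 is 270073.
370072 − 270073 = 99999

99999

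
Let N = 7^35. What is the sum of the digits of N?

7^35 = 378818692265664781682717625943
Sum of its 30 digits: 157.

157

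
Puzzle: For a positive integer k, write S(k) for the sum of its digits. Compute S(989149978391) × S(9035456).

2464

S(989149978391) = 9+8+9+1+4+9+9+7+8+3+9+1 = 77.
S(9035456) = 9+0+3+5+4+5+6 = 32.
77 · 32 = 2464.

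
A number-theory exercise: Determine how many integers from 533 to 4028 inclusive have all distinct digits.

The integers in [533, 4028] that have all distinct digits: 534, 536, 537, 538, 539, 540, …, 4027, 4028.
1858 qualify.

1858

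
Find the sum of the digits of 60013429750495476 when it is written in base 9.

76

60013429750495476 in base 9 is 353428825028362870.
Digit sum: 3+5+3+4+2+8+8+2+5+0+2+8+3+6+2+8+7+0 = 76.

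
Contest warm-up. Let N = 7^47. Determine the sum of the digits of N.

7^47 = 5243338316756303634461458718861951455543
Sum of its 40 digits: 175.

175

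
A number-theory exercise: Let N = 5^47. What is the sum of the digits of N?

5^47 = 710542735760100185871124267578125
Sum of its 33 digits: 128.

128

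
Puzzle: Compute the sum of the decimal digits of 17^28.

145

17^28 = 28351092476867700887730107366063041
Sum of its 35 digits: 145.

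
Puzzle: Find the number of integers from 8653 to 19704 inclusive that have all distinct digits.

3577

The integers in [8653, 19704] that have all distinct digits: 8653, 8654, 8657, 8659, 8670, 8671, …, 19703, 19704.
3577 qualify.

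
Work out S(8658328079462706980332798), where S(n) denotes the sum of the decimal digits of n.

130

8+6+5+8+3+2+8+0+7+9+4+6+2+7+0+6+9+8+0+3+3+2+7+9+8 = 130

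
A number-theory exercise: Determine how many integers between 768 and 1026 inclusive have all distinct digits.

The integers in [768, 1026] that have all distinct digits: 768, 769, 780, 781, 782, 783, …, 1025, 1026.
166 qualify.

166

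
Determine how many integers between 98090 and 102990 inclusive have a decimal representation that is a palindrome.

The integers in [98090, 102990] that have a decimal representation that is a palindrome: 98189, 98289, 98389, 98489, 98589, 98689, …, 101101, 102201.
22 qualify.

22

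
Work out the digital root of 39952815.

6

3+9+9+5+2+8+1+5 = 42
4+2 = 6
(Equivalently, 39952815 mod 9 = 6.)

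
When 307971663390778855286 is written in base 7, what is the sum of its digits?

62

307971663390778855286 in base 7 is 1415244510306501260610500.
Digit sum: 1+4+1+5+2+4+4+5+1+0+3+0+6+5+0+1+2+6+0+6+1+0+5+0+0 = 62.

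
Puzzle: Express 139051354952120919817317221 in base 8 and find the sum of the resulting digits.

98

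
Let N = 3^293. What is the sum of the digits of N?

639

3^293 = 62593268888243427522325572648417154077029581904589591436433557420379056779834968721444995955962021668152942131046179260545730559106399531123
Sum of its 140 digits: 639.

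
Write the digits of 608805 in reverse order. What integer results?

508806

Reversing 608805 gives 508806.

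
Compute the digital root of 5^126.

The digital root of n equals n mod 9 (or 9 when 9 | n), so we need 5^126 mod 9.
5^126 ≡ 1 (mod 9), so the digital root is 1.

1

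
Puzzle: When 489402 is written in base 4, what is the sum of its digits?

21

489402 in base 4 is 1313132322.
Digit sum: 1+3+1+3+1+3+2+3+2+2 = 21.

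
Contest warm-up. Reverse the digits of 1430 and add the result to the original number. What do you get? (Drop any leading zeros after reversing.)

1771

Reverse of 1430 is 341.
1430 + 341 = 1771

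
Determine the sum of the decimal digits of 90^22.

90^22 = 9847709021836112328810000000000000000000000
Sum of its 43 digits: 90.

90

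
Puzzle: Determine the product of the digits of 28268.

1536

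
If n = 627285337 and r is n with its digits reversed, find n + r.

Reverse of 627285337 is 733582726.
627285337 + 733582726 = 1360868063

1360868063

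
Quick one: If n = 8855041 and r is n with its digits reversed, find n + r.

Reverse of 8855041 is 1405588.
8855041 + 1405588 = 10260629

10260629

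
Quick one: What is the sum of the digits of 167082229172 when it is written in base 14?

167082229172 in base 14 is 81303572CC.
Digit sum: 8+1+3+0+3+5+7+2+12+12 = 53.

53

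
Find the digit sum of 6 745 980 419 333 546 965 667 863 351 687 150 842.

6+7+4+5+9+8+0+4+1+9+3+3+3+5+4+6+9+6+5+6+6+7+8+6+3+3+5+1+6+8+7+1+5+0+8+4+2 = 183

183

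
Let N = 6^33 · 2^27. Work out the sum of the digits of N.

180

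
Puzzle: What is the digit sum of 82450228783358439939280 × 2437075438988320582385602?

205

82450228783358439939280 × 2437075438988320582385602 = 200937427506890735255012437799361835418426246560
Sum of its 48 digits: 205.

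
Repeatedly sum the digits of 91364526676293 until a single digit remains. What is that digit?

9+1+3+6+4+5+2+6+6+7+6+2+9+3 = 69
6+9 = 15
1+5 = 6
(Equivalently, 91364526676293 mod 9 = 6.)

6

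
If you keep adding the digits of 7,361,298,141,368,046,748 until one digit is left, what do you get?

7

7+3+6+1+2+9+8+1+4+1+3+6+8+0+4+6+7+4+8 = 88
8+8 = 16
1+6 = 7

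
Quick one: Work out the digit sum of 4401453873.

39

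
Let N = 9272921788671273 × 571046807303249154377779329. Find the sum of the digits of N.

189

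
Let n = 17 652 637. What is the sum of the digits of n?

37

1+7+6+5+2+6+3+7 = 37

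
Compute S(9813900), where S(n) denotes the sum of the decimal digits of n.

9+8+1+3+9+0+0 = 30

30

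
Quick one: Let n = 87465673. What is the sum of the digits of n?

46

8+7+4+6+5+6+7+3 = 46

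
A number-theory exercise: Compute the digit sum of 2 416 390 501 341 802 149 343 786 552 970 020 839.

144

2+4+1+6+3+9+0+5+0+1+3+4+1+8+0+2+1+4+9+3+4+3+7+8+6+5+5+2+9+7+0+0+2+0+8+3+9 = 144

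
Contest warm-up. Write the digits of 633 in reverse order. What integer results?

336

Reversing 633 gives 336.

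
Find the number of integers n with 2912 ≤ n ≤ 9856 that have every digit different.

3561

The integers in [2912, 9856] that have every digit different: 2913, 2914, 2915, 2916, 2917, 2918, …, 9854, 9856.
3561 qualify.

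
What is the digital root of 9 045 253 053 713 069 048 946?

3

9+0+4+5+2+5+3+0+5+3+7+1+3+0+6+9+0+4+8+9+4+6 = 93
9+3 = 12
1+2 = 3
(Equivalently, 9 045 253 053 713 069 048 946 mod 9 = 3.)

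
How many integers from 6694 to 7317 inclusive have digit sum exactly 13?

21

The integers in [6694, 7317] that have digit sum exactly 13: 6700, 7006, 7015, 7024, 7033, 7042, …, 7303, 7312.
21 qualify.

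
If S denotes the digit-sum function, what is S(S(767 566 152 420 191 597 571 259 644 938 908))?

First digit sum: 163.
1+6+3 = 10.

10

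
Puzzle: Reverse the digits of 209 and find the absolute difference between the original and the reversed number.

693

Reverse of 209 is 902.
|209 − 902| = 693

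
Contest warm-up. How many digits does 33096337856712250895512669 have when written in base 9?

27

33096337856712250895512669 in base 9 is 510821384454651024036448814, which has 27 digits.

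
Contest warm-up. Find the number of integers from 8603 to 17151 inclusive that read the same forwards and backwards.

The integers in [8603, 17151] that read the same forwards and backwards: 8668, 8778, 8888, 8998, 9009, 9119, …, 16961, 17071.
85 qualify.

85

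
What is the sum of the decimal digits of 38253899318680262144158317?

117

3+8+2+5+3+8+9+9+3+1+8+6+8+0+2+6+2+1+4+4+1+5+8+3+1+7 = 117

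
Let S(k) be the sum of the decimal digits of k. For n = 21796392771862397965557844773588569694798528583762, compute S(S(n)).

First digit sum: 289.
2+8+9 = 19.

19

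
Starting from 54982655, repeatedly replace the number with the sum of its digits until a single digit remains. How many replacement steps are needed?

54982655 → 44 → 8 (2 steps)

2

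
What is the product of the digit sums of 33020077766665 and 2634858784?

S(33020077766665) = 3+3+0+2+0+0+7+7+7+6+6+6+6+5 = 58.
S(2634858784) = 2+6+3+4+8+5+8+7+8+4 = 55.
58 · 55 = 3190.

3190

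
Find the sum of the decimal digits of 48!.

48! = 12413915592536072670862289047373375038521486354677760000000000
Sum of its 62 digits: 234.

234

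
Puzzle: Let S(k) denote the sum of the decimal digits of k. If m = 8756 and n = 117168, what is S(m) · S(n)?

624

S(8756) = 8+7+5+6 = 26.
S(117168) = 1+1+7+1+6+8 = 24.
26 · 24 = 624.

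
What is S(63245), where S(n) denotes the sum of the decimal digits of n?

6+3+2+4+5 = 20

20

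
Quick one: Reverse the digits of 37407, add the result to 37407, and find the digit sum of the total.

Reversal of 37407 is 70473; 37407 + 70473 = 107880.
Digit sum of 107880: 1+0+7+8+8+0 = 24.

24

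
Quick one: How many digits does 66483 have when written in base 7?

66483 in base 7 is 364554, which has 6 digits.

6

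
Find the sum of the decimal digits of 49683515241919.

4+9+6+8+3+5+1+5+2+4+1+9+1+9 = 67

67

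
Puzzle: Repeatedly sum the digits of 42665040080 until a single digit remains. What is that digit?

4+2+6+6+5+0+4+0+0+8+0 = 35
3+5 = 8

8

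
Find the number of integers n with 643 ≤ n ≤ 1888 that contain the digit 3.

The integers in [643, 1888] that contain the digit 3: 643, 653, 663, 673, 683, 693, …, 1873, 1883.
314 qualify.

314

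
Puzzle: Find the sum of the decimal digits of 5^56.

196

5^56 = 1387778780781445675529539585113525390625
Sum of its 40 digits: 196.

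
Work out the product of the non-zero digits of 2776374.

49392

2×7×7×6×3×7×4 = 49392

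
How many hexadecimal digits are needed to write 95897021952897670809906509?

95897021952897670809906509 in base 16 is 4F52FBFA104A9E90BFED4D, which has 22 digits.

22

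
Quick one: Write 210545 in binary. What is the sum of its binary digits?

210545 in base 2 is 110011011001110001.
Digit sum: 1+1+0+0+1+1+0+1+1+0+0+1+1+1+0+0+0+1 = 10.

10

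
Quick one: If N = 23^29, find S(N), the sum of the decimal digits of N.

173

23^29 = 3091058643093537522799545838540043339063
Sum of its 40 digits: 173.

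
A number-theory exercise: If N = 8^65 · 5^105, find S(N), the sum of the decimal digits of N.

118

8^65 · 5^105 = 1237940039285380274899124224000000000000000000000000000000000000000000000000000000000000000000000000000000000000000000000000000000000
Sum of its 133 digits: 118.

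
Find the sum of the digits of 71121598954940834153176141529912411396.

161

7+1+1+2+1+5+9+8+9+5+4+9+4+0+8+3+4+1+5+3+1+7+6+1+4+1+5+2+9+9+1+2+4+1+1+3+9+6 = 161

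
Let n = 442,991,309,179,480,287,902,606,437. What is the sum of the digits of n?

124

4+4+2+9+9+1+3+0+9+1+7+9+4+8+0+2+8+7+9+0+2+6+0+6+4+3+7 = 124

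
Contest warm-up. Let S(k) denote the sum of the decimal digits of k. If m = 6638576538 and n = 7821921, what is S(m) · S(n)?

S(6638576538) = 6+6+3+8+5+7+6+5+3+8 = 57.
S(7821921) = 7+8+2+1+9+2+1 = 30.
57 · 30 = 1710.

1710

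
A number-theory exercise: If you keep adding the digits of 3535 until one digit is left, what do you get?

7

3+5+3+5 = 16
1+6 = 7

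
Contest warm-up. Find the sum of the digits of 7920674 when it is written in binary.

7920674 in base 2 is 11110001101110000100010.
Digit sum: 1+1+1+1+0+0+0+1+1+0+1+1+1+0+0+0+0+1+0+0+0+1+0 = 11.

11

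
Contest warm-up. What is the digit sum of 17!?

63

17! = 355687428096000
Sum of its 15 digits: 63.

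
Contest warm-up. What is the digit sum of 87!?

87! = 2107757298379527717213600518699389595229783738061356212322972511214654115727593174080683423236414793504734471782400000000000000000000
Sum of its 133 digits: 495.

495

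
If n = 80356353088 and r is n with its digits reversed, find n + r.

168391718396

Reverse of 80356353088 is 88035365308.
80356353088 + 88035365308 = 168391718396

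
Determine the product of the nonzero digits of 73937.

7×3×9×3×7 = 3969

3969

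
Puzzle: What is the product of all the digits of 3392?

162

3×3×9×2 = 162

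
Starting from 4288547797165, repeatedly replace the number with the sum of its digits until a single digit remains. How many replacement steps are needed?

3

4288547797165 → 73 → 10 → 1 (3 steps)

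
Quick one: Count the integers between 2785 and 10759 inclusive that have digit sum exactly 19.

549

The integers in [2785, 10759] that have digit sum exactly 19: 2791, 2809, 2818, 2827, 2836, 2845, …, 10747, 10756.
549 qualify.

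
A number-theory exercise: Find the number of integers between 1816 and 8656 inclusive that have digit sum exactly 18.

The integers in [1816, 8656] that have digit sum exactly 18: 1818, 1827, 1836, 1845, 1854, 1863, …, 8631, 8640.
506 qualify.

506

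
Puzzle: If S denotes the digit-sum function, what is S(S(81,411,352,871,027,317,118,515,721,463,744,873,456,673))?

First digit sum: 169.
1+6+9 = 16.

16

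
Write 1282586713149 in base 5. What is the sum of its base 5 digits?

37

1282586713149 in base 5 is 132003214144310044.
Digit sum: 1+3+2+0+0+3+2+1+4+1+4+4+3+1+0+0+4+4 = 37.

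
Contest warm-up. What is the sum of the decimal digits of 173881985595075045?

1+7+3+8+8+1+9+8+5+5+9+5+0+7+5+0+4+5 = 90

90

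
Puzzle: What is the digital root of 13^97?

The digital root of n equals n mod 9 (or 9 when 9 | n), so we need 13^97 mod 9.
13^97 ≡ 4 (mod 9), so the digital root is 4.

4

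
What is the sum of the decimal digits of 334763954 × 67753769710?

334763954 × 67753769710 = 22681519846525033340
Sum of its 20 digits: 77.

77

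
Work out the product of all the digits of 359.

3×5×9 = 135

135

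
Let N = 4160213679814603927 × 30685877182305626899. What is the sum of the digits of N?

4160213679814603927 × 30685877182305626899 = 127659806030938681840036010007122232373
Sum of its 39 digits: 136.

136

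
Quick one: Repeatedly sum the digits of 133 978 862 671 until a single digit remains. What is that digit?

1+3+3+9+7+8+8+6+2+6+7+1 = 61
6+1 = 7

7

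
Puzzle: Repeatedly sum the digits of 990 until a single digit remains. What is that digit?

9+9+0 = 18
1+8 = 9

9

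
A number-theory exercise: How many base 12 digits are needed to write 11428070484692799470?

18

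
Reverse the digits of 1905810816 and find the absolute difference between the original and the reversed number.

4274374275

Reverse of 1905810816 is 6180185091.
|1905810816 − 6180185091| = 4274374275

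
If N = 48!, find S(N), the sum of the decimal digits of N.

234

48! = 12413915592536072670862289047373375038521486354677760000000000
Sum of its 62 digits: 234.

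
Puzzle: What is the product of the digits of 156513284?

28800

1×5×6×5×1×3×2×8×4 = 28800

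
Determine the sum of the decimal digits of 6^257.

954

6^257 = 96576474734373369072370583481463824389861480882017106519224762279585665975887308869885223855170402710968028380637180310216422706997265069476500027417859626609773894637628689035463675972032186271399936
Sum of its 200 digits: 954.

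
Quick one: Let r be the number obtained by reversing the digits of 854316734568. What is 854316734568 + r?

1719754348026

Reverse of 854316734568 is 865437613458.
854316734568 + 865437613458 = 1719754348026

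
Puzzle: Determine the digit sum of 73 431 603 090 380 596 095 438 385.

7+3+4+3+1+6+0+3+0+9+0+3+8+0+5+9+6+0+9+5+4+3+8+3+8+5 = 112

112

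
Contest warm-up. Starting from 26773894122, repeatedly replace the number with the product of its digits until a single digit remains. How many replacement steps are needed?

26773894122 → 2032128 → 0 (2 steps)

2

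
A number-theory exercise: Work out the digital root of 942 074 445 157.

7

9+4+2+0+7+4+4+4+5+1+5+7 = 52
5+2 = 7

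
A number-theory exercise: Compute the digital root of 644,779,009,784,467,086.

6

6+4+4+7+7+9+0+0+9+7+8+4+4+6+7+0+8+6 = 96
9+6 = 15
1+5 = 6
(Equivalently, 644,779,009,784,467,086 mod 9 = 6.)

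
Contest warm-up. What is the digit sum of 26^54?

26^54 = 25618918401207524005916276251028099629855783828009607898193480161907468926976
Sum of its 77 digits: 361.

361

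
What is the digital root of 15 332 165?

1+5+3+3+2+1+6+5 = 26
2+6 = 8

8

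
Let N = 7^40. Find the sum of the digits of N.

7^40 = 6366805760909027985741435139224001
Sum of its 34 digits: 142.

142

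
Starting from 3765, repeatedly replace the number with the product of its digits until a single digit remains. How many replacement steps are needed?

2

3765 → 630 → 0 (2 steps)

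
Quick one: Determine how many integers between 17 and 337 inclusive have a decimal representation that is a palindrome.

32

The integers in [17, 337] that have a decimal representation that is a palindrome: 22, 33, 44, 55, 66, 77, …, 323, 333.
32 qualify.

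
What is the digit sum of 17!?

63

17! = 355687428096000
Sum of its 15 digits: 63.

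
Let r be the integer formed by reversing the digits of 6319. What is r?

9136

Reversing 6319 gives 9136.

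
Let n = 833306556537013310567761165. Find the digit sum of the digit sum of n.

7

First digit sum: 106.
1+0+6 = 7.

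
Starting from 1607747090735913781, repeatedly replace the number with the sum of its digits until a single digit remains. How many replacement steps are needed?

3

1607747090735913781 → 85 → 13 → 4 (3 steps)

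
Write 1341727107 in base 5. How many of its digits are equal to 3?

1

1341727107 in base 5 is 10221440231412.
The digit 3 appears 1 time.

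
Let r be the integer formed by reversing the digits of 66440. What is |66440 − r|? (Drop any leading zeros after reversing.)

61974

Reverse of 66440 is 4466.
|66440 − 4466| = 61974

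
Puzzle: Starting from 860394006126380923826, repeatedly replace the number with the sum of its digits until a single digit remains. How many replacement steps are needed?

860394006126380923826 → 86 → 14 → 5 (3 steps)

3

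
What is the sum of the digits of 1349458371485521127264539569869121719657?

191

1+3+4+9+4+5+8+3+7+1+4+8+5+5+2+1+1+2+7+2+6+4+5+3+9+5+6+9+8+6+9+1+2+1+7+1+9+6+5+7 = 191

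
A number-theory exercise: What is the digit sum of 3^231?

531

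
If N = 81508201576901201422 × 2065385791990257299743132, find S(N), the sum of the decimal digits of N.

81508201576901201422 × 2065385791990257299743132 = 168345881467609626828288872166250422793133704
Sum of its 45 digits: 208.

208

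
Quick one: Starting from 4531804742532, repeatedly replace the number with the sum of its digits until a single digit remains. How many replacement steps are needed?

3

4531804742532 → 48 → 12 → 3 (3 steps)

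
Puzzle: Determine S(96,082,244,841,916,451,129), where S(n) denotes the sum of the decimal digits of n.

86

9+6+0+8+2+2+4+4+8+4+1+9+1+6+4+5+1+1+2+9 = 86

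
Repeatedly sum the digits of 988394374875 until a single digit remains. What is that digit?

3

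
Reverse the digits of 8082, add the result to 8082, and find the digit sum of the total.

18

Reversal of 8082 is 2808; 8082 + 2808 = 10890.
Digit sum of 10890: 1+0+8+9+0 = 18.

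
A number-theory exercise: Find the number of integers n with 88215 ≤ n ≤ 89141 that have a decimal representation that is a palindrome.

The integers in [88215, 89141] that have a decimal representation that is a palindrome: 88288, 88388, 88488, 88588, 88688, 88788, 88888, 88988, 89098.
9 qualify.

9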